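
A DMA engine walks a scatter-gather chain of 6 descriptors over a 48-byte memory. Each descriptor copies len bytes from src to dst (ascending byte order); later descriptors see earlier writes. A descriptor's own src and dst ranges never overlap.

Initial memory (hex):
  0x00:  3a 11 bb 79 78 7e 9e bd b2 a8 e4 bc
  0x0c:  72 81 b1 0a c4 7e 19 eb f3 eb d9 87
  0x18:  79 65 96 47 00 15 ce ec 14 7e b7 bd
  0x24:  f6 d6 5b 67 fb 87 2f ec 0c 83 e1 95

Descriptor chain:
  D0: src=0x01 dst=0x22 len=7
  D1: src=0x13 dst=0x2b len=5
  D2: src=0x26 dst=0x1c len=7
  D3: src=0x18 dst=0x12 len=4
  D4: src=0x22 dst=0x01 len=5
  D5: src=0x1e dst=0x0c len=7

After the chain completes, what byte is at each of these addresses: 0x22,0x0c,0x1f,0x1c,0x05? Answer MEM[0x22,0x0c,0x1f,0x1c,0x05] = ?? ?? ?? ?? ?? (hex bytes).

MEM[0x22,0x0c,0x1f,0x1c,0x05] = f3 bd 87 7e 7e

#0 dst[0x22+7] := {0x11,0xbb,0x79,0x78,0x7e,0x9e,0xbd}
#1 dst[0x2b+5] := {0xeb,0xf3,0xeb,0xd9,0x87}
#2 dst[0x1c+7] := {0x7e,0x9e,0xbd,0x87,0x2f,0xeb,0xf3}
#3 dst[0x12+4] := {0x79,0x65,0x96,0x47}
#4 dst[0x01+5] := {0xf3,0xbb,0x79,0x78,0x7e}
#5 dst[0x0c+7] := {0xbd,0x87,0x2f,0xeb,0xf3,0xbb,0x79}
query mem[0x22]=0xf3, mem[0x0c]=0xbd, mem[0x1f]=0x87, mem[0x1c]=0x7e, mem[0x05]=0x7e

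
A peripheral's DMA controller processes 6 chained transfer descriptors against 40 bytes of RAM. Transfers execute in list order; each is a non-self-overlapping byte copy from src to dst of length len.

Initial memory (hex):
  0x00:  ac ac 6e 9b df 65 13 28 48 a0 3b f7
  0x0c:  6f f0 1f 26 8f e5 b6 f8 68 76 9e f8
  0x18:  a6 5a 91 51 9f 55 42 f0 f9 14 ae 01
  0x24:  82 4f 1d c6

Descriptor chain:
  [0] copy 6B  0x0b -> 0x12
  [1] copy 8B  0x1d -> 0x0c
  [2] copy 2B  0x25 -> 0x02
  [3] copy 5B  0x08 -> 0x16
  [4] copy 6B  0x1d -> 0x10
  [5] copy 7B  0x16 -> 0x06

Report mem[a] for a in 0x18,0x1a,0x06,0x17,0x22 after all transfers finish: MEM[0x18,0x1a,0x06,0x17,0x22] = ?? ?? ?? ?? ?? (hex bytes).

D0: mem[0x12..0x17] <- [f7 6f f0 1f 26 8f]
D1: mem[0x0c..0x13] <- [55 42 f0 f9 14 ae 01 82]
D2: mem[0x02..0x03] <- [4f 1d]
D3: mem[0x16..0x1a] <- [48 a0 3b f7 55]
D4: mem[0x10..0x15] <- [55 42 f0 f9 14 ae]
D5: mem[0x06..0x0c] <- [48 a0 3b f7 55 51 9f]
query mem[0x18]=0x3b, mem[0x1a]=0x55, mem[0x06]=0x48, mem[0x17]=0xa0, mem[0x22]=0xae

MEM[0x18,0x1a,0x06,0x17,0x22] = 3b 55 48 a0 ae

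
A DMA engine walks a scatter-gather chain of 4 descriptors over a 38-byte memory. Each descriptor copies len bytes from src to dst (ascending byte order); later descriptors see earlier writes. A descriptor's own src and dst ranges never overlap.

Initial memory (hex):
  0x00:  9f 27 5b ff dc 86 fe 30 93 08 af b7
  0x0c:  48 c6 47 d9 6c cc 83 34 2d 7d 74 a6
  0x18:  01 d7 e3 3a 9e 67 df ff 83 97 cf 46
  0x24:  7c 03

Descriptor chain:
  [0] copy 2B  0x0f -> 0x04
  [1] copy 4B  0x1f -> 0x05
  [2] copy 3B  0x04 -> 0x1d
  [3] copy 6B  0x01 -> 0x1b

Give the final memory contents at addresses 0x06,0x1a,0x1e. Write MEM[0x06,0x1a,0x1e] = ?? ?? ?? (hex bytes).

MEM[0x06,0x1a,0x1e] = 83 e3 d9

D0: mem[0x04..0x05] <- [d9 6c]
D1: mem[0x05..0x08] <- [ff 83 97 cf]
D2: mem[0x1d..0x1f] <- [d9 ff 83]
D3: mem[0x1b..0x20] <- [27 5b ff d9 ff 83]
query mem[0x06]=0x83, mem[0x1a]=0xe3, mem[0x1e]=0xd9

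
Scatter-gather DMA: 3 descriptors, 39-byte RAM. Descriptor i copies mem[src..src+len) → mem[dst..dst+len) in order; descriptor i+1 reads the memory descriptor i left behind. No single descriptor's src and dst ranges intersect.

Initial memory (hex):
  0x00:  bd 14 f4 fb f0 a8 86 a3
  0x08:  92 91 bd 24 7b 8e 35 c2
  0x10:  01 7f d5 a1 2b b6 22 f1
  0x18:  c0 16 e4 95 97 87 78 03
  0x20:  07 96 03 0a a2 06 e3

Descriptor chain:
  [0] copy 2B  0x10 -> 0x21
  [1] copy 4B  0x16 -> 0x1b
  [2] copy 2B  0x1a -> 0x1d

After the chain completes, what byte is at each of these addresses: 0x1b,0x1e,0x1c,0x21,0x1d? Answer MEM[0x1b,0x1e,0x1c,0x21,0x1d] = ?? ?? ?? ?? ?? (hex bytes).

MEM[0x1b,0x1e,0x1c,0x21,0x1d] = 22 22 f1 01 e4

  after D0: wrote 2B at 0x21 = 017f
  after D1: wrote 4B at 0x1b = 22f1c016
  after D2: wrote 2B at 0x1d = e422
query mem[0x1b]=0x22, mem[0x1e]=0x22, mem[0x1c]=0xf1, mem[0x21]=0x01, mem[0x1d]=0xe4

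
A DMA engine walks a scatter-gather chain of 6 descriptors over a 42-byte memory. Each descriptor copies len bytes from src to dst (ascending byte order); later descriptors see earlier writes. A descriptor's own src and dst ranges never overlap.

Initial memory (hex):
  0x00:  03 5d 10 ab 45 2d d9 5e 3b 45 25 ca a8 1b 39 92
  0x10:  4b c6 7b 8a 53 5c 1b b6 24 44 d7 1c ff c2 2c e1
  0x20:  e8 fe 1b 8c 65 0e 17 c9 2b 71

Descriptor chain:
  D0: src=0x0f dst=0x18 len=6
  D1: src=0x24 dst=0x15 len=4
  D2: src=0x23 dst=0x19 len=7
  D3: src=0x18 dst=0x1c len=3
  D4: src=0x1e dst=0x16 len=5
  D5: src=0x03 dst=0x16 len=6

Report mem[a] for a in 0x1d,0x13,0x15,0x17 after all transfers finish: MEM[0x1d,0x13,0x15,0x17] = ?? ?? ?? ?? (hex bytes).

MEM[0x1d,0x13,0x15,0x17] = 8c 8a 65 45

D0: mem[0x18..0x1d] <- [92 4b c6 7b 8a 53]
D1: mem[0x15..0x18] <- [65 0e 17 c9]
D2: mem[0x19..0x1f] <- [8c 65 0e 17 c9 2b 71]
D3: mem[0x1c..0x1e] <- [c9 8c 65]
D4: mem[0x16..0x1a] <- [65 71 e8 fe 1b]
D5: mem[0x16..0x1b] <- [ab 45 2d d9 5e 3b]
query mem[0x1d]=0x8c, mem[0x13]=0x8a, mem[0x15]=0x65, mem[0x17]=0x45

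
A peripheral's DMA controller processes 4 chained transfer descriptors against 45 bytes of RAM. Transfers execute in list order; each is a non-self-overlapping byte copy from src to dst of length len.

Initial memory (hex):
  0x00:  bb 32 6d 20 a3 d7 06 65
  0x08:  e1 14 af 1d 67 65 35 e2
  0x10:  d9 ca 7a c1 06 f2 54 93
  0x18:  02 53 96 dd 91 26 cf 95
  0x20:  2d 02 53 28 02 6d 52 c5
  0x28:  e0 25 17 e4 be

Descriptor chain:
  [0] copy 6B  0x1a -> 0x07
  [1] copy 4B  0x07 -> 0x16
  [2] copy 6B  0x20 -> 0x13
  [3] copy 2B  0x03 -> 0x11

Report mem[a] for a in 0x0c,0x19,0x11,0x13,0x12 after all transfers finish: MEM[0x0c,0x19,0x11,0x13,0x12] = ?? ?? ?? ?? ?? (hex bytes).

MEM[0x0c,0x19,0x11,0x13,0x12] = 95 26 20 2d a3

  after D0: wrote 6B at 0x07 = 96dd9126cf95
  after D1: wrote 4B at 0x16 = 96dd9126
  after D2: wrote 6B at 0x13 = 2d025328026d
  after D3: wrote 2B at 0x11 = 20a3
query mem[0x0c]=0x95, mem[0x19]=0x26, mem[0x11]=0x20, mem[0x13]=0x2d, mem[0x12]=0xa3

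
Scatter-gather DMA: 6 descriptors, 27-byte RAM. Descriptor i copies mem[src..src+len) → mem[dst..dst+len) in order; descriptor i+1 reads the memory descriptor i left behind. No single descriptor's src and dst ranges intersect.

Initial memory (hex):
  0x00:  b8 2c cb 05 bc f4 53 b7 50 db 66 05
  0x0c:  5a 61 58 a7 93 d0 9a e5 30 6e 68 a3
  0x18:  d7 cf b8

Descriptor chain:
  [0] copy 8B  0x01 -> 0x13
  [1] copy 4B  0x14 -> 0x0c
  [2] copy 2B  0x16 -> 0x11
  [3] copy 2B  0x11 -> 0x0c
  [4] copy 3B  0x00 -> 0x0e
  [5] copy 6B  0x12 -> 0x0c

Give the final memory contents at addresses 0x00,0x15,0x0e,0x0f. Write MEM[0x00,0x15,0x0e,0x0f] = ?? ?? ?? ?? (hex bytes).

[0] 0x01->0x13 len=8 : 2c cb 05 bc f4 53 b7 50
[1] 0x14->0x0c len=4 : cb 05 bc f4
[2] 0x16->0x11 len=2 : bc f4
[3] 0x11->0x0c len=2 : bc f4
[4] 0x00->0x0e len=3 : b8 2c cb
[5] 0x12->0x0c len=6 : f4 2c cb 05 bc f4
query mem[0x00]=0xb8, mem[0x15]=0x05, mem[0x0e]=0xcb, mem[0x0f]=0x05

MEM[0x00,0x15,0x0e,0x0f] = b8 05 cb 05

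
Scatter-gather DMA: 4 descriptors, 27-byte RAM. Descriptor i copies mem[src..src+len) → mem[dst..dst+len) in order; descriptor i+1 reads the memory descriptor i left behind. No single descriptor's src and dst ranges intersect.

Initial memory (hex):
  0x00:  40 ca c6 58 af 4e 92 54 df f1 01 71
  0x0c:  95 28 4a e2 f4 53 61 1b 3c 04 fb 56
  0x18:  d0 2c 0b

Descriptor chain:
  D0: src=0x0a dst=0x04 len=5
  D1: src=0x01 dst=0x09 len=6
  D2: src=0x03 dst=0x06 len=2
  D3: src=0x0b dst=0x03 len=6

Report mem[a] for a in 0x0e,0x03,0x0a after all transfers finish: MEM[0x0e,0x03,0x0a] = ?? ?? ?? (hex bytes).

[0] 0x0a->0x04 len=5 : 01 71 95 28 4a
[1] 0x01->0x09 len=6 : ca c6 58 01 71 95
[2] 0x03->0x06 len=2 : 58 01
[3] 0x0b->0x03 len=6 : 58 01 71 95 e2 f4
query mem[0x0e]=0x95, mem[0x03]=0x58, mem[0x0a]=0xc6

MEM[0x0e,0x03,0x0a] = 95 58 c6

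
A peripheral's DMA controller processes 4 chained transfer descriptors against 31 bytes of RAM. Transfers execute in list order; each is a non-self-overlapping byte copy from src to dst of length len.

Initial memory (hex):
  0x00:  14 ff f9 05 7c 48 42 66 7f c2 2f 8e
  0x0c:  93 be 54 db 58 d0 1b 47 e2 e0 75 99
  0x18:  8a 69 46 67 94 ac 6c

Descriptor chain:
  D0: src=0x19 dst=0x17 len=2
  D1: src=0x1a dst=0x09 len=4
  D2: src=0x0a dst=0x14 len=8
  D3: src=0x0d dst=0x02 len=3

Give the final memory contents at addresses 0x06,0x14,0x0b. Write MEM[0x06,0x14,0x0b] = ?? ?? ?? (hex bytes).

#0 dst[0x17+2] := {0x69,0x46}
#1 dst[0x09+4] := {0x46,0x67,0x94,0xac}
#2 dst[0x14+8] := {0x67,0x94,0xac,0xbe,0x54,0xdb,0x58,0xd0}
#3 dst[0x02+3] := {0xbe,0x54,0xdb}
query mem[0x06]=0x42, mem[0x14]=0x67, mem[0x0b]=0x94

MEM[0x06,0x14,0x0b] = 42 67 94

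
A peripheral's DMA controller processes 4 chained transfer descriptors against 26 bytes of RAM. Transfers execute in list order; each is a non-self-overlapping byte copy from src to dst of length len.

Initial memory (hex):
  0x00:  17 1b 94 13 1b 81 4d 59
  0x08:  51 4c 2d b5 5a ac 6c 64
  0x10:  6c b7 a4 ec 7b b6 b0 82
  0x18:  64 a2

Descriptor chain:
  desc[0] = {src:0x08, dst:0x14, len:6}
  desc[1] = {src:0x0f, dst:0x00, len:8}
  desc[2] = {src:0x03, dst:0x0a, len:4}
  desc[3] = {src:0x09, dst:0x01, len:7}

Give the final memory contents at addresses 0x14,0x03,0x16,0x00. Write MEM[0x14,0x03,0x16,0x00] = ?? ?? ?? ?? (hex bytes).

MEM[0x14,0x03,0x16,0x00] = 51 ec 2d 64

[0] 0x08->0x14 len=6 : 51 4c 2d b5 5a ac
[1] 0x0f->0x00 len=8 : 64 6c b7 a4 ec 51 4c 2d
[2] 0x03->0x0a len=4 : a4 ec 51 4c
[3] 0x09->0x01 len=7 : 4c a4 ec 51 4c 6c 64
query mem[0x14]=0x51, mem[0x03]=0xec, mem[0x16]=0x2d, mem[0x00]=0x64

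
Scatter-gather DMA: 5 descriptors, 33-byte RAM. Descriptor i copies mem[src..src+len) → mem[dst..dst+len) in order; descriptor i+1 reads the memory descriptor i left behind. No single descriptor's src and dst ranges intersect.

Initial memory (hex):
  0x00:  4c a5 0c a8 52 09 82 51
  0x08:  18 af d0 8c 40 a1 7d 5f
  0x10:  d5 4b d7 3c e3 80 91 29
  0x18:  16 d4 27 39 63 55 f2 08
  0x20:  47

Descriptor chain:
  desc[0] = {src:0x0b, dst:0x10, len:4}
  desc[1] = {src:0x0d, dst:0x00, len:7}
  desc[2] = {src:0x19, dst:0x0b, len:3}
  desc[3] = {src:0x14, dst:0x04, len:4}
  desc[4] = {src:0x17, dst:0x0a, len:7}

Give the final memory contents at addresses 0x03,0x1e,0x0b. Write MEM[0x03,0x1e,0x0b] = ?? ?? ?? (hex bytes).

MEM[0x03,0x1e,0x0b] = 8c f2 16

[0] 0x0b->0x10 len=4 : 8c 40 a1 7d
[1] 0x0d->0x00 len=7 : a1 7d 5f 8c 40 a1 7d
[2] 0x19->0x0b len=3 : d4 27 39
[3] 0x14->0x04 len=4 : e3 80 91 29
[4] 0x17->0x0a len=7 : 29 16 d4 27 39 63 55
query mem[0x03]=0x8c, mem[0x1e]=0xf2, mem[0x0b]=0x16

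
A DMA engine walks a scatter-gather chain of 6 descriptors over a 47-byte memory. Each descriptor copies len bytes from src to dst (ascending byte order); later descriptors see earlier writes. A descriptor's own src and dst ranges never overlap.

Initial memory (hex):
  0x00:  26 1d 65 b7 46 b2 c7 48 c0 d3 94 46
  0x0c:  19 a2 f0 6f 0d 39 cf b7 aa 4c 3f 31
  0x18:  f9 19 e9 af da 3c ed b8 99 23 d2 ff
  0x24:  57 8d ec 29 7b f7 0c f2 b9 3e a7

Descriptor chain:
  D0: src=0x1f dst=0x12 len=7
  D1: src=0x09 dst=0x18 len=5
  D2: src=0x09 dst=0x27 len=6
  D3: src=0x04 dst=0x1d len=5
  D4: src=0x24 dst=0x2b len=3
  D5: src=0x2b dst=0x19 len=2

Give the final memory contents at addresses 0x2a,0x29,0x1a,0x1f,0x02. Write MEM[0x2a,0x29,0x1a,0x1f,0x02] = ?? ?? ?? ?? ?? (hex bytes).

#0 dst[0x12+7] := {0xb8,0x99,0x23,0xd2,0xff,0x57,0x8d}
#1 dst[0x18+5] := {0xd3,0x94,0x46,0x19,0xa2}
#2 dst[0x27+6] := {0xd3,0x94,0x46,0x19,0xa2,0xf0}
#3 dst[0x1d+5] := {0x46,0xb2,0xc7,0x48,0xc0}
#4 dst[0x2b+3] := {0x57,0x8d,0xec}
#5 dst[0x19+2] := {0x57,0x8d}
query mem[0x2a]=0x19, mem[0x29]=0x46, mem[0x1a]=0x8d, mem[0x1f]=0xc7, mem[0x02]=0x65

MEM[0x2a,0x29,0x1a,0x1f,0x02] = 19 46 8d c7 65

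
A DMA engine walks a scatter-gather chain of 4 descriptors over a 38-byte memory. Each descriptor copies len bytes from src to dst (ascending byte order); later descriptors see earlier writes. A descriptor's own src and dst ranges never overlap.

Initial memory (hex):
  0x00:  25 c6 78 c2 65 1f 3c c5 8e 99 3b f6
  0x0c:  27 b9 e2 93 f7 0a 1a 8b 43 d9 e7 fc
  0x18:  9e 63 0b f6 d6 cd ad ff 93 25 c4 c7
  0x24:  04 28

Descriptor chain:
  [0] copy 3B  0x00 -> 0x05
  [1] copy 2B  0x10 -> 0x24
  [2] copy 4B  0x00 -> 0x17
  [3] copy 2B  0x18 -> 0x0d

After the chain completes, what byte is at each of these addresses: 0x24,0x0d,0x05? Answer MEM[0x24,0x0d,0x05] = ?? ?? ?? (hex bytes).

MEM[0x24,0x0d,0x05] = f7 c6 25

[0] 0x00->0x05 len=3 : 25 c6 78
[1] 0x10->0x24 len=2 : f7 0a
[2] 0x00->0x17 len=4 : 25 c6 78 c2
[3] 0x18->0x0d len=2 : c6 78
query mem[0x24]=0xf7, mem[0x0d]=0xc6, mem[0x05]=0x25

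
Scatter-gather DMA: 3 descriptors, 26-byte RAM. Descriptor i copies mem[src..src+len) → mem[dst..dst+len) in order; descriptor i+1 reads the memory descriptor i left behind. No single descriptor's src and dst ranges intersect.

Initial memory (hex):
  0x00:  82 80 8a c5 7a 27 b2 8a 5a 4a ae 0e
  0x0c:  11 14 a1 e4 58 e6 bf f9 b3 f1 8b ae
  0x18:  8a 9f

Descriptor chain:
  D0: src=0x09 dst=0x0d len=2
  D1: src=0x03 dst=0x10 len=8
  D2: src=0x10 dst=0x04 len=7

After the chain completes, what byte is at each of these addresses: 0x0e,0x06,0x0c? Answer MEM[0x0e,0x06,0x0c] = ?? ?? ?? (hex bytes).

MEM[0x0e,0x06,0x0c] = ae 27 11

  after D0: wrote 2B at 0x0d = 4aae
  after D1: wrote 8B at 0x10 = c57a27b28a5a4aae
  after D2: wrote 7B at 0x04 = c57a27b28a5a4a
query mem[0x0e]=0xae, mem[0x06]=0x27, mem[0x0c]=0x11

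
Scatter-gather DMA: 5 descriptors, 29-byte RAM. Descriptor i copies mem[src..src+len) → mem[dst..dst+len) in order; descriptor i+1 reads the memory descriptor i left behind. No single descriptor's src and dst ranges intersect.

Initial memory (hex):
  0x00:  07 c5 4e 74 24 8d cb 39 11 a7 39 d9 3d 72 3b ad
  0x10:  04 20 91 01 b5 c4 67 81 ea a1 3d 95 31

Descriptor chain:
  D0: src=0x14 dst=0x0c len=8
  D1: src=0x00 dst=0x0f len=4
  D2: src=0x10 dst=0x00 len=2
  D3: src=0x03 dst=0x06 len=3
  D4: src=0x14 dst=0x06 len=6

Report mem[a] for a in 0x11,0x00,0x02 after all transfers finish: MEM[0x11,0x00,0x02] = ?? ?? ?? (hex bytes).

MEM[0x11,0x00,0x02] = 4e c5 4e

  after D0: wrote 8B at 0x0c = b5c46781eaa13d95
  after D1: wrote 4B at 0x0f = 07c54e74
  after D2: wrote 2B at 0x00 = c54e
  after D3: wrote 3B at 0x06 = 74248d
  after D4: wrote 6B at 0x06 = b5c46781eaa1
query mem[0x11]=0x4e, mem[0x00]=0xc5, mem[0x02]=0x4e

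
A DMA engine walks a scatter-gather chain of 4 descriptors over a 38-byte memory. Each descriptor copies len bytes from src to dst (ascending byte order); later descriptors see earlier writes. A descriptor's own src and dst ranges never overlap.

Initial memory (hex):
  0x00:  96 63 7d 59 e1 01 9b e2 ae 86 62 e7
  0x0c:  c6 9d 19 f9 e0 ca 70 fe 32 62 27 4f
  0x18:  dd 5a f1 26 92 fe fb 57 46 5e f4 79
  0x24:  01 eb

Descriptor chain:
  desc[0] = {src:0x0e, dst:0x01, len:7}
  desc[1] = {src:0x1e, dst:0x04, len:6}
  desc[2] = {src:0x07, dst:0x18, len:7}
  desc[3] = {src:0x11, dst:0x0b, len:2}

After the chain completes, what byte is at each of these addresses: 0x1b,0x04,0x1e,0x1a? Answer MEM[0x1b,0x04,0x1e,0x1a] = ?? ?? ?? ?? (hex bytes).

D0: mem[0x01..0x07] <- [19 f9 e0 ca 70 fe 32]
D1: mem[0x04..0x09] <- [fb 57 46 5e f4 79]
D2: mem[0x18..0x1e] <- [5e f4 79 62 e7 c6 9d]
D3: mem[0x0b..0x0c] <- [ca 70]
query mem[0x1b]=0x62, mem[0x04]=0xfb, mem[0x1e]=0x9d, mem[0x1a]=0x79

MEM[0x1b,0x04,0x1e,0x1a] = 62 fb 9d 79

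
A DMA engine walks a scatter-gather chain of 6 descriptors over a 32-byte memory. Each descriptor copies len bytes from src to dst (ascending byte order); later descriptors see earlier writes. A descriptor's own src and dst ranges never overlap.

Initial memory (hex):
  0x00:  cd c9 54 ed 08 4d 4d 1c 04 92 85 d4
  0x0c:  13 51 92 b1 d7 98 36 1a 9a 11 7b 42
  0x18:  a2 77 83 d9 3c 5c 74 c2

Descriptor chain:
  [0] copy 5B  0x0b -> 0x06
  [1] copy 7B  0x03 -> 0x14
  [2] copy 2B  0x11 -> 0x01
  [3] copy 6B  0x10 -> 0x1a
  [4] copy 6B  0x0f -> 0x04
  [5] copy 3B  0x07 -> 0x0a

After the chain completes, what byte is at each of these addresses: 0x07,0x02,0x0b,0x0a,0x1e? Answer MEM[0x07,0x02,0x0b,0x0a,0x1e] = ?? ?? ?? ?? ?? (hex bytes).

#0 dst[0x06+5] := {0xd4,0x13,0x51,0x92,0xb1}
#1 dst[0x14+7] := {0xed,0x08,0x4d,0xd4,0x13,0x51,0x92}
#2 dst[0x01+2] := {0x98,0x36}
#3 dst[0x1a+6] := {0xd7,0x98,0x36,0x1a,0xed,0x08}
#4 dst[0x04+6] := {0xb1,0xd7,0x98,0x36,0x1a,0xed}
#5 dst[0x0a+3] := {0x36,0x1a,0xed}
query mem[0x07]=0x36, mem[0x02]=0x36, mem[0x0b]=0x1a, mem[0x0a]=0x36, mem[0x1e]=0xed

MEM[0x07,0x02,0x0b,0x0a,0x1e] = 36 36 1a 36 ed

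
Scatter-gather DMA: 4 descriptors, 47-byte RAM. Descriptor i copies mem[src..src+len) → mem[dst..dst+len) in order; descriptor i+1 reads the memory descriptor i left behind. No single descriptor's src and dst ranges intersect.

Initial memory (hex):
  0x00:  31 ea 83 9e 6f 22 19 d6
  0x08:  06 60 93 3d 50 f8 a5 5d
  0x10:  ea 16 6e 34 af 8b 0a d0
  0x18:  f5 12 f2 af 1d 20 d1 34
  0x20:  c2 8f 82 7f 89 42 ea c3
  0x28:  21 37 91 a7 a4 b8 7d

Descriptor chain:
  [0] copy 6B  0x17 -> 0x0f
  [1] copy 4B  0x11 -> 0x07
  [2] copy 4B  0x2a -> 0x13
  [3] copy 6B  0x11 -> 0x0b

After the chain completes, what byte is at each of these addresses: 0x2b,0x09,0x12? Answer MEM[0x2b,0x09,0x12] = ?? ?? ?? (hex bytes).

D0: mem[0x0f..0x14] <- [d0 f5 12 f2 af 1d]
D1: mem[0x07..0x0a] <- [12 f2 af 1d]
D2: mem[0x13..0x16] <- [91 a7 a4 b8]
D3: mem[0x0b..0x10] <- [12 f2 91 a7 a4 b8]
query mem[0x2b]=0xa7, mem[0x09]=0xaf, mem[0x12]=0xf2

MEM[0x2b,0x09,0x12] = a7 af f2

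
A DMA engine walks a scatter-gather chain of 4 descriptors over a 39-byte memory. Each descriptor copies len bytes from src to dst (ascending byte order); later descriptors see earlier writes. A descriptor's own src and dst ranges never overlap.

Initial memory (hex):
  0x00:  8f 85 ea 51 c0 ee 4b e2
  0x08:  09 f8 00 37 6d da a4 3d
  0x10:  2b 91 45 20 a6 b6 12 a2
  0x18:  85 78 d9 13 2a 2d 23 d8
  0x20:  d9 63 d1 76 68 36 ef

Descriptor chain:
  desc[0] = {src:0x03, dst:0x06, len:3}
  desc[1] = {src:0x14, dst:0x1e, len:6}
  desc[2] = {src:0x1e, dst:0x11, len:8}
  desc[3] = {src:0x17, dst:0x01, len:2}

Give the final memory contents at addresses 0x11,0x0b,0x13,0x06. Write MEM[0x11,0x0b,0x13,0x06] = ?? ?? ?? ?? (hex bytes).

D0: mem[0x06..0x08] <- [51 c0 ee]
D1: mem[0x1e..0x23] <- [a6 b6 12 a2 85 78]
D2: mem[0x11..0x18] <- [a6 b6 12 a2 85 78 68 36]
D3: mem[0x01..0x02] <- [68 36]
query mem[0x11]=0xa6, mem[0x0b]=0x37, mem[0x13]=0x12, mem[0x06]=0x51

MEM[0x11,0x0b,0x13,0x06] = a6 37 12 51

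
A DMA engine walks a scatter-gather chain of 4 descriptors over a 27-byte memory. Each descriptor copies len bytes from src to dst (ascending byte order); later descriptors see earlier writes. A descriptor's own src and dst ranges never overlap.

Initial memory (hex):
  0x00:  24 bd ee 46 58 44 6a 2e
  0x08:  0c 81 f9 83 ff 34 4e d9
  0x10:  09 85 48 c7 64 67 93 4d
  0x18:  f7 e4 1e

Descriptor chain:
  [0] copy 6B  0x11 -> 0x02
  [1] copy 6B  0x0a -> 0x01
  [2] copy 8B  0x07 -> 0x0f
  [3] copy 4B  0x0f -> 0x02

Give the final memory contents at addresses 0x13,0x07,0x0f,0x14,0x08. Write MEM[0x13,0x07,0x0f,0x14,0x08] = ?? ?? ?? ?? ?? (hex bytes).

MEM[0x13,0x07,0x0f,0x14,0x08] = 83 93 93 ff 0c

#0 dst[0x02+6] := {0x85,0x48,0xc7,0x64,0x67,0x93}
#1 dst[0x01+6] := {0xf9,0x83,0xff,0x34,0x4e,0xd9}
#2 dst[0x0f+8] := {0x93,0x0c,0x81,0xf9,0x83,0xff,0x34,0x4e}
#3 dst[0x02+4] := {0x93,0x0c,0x81,0xf9}
query mem[0x13]=0x83, mem[0x07]=0x93, mem[0x0f]=0x93, mem[0x14]=0xff, mem[0x08]=0x0c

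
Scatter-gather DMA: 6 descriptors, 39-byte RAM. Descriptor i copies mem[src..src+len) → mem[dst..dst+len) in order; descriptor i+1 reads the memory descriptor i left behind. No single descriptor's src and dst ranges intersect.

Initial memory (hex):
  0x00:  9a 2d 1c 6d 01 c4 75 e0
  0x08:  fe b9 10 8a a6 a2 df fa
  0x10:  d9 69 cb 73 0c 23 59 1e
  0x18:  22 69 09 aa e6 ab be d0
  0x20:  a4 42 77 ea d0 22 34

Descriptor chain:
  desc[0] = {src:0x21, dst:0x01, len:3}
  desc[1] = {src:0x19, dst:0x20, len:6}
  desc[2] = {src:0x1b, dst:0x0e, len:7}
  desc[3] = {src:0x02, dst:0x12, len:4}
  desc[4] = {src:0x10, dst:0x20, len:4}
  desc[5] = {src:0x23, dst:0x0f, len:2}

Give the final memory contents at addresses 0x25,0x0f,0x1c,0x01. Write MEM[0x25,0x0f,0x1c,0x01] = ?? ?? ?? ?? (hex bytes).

D0: mem[0x01..0x03] <- [42 77 ea]
D1: mem[0x20..0x25] <- [69 09 aa e6 ab be]
D2: mem[0x0e..0x14] <- [aa e6 ab be d0 69 09]
D3: mem[0x12..0x15] <- [77 ea 01 c4]
D4: mem[0x20..0x23] <- [ab be 77 ea]
D5: mem[0x0f..0x10] <- [ea ab]
query mem[0x25]=0xbe, mem[0x0f]=0xea, mem[0x1c]=0xe6, mem[0x01]=0x42

MEM[0x25,0x0f,0x1c,0x01] = be ea e6 42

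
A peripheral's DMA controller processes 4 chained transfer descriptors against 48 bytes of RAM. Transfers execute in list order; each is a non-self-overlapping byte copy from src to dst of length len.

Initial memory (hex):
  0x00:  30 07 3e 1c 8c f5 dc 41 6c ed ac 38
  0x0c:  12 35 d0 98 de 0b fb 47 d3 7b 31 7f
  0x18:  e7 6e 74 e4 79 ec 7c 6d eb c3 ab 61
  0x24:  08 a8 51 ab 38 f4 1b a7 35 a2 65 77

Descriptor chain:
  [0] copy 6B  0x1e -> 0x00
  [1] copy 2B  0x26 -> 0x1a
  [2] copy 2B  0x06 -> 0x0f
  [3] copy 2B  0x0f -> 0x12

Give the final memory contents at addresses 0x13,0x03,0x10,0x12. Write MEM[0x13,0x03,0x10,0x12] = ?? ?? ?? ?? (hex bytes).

#0 dst[0x00+6] := {0x7c,0x6d,0xeb,0xc3,0xab,0x61}
#1 dst[0x1a+2] := {0x51,0xab}
#2 dst[0x0f+2] := {0xdc,0x41}
#3 dst[0x12+2] := {0xdc,0x41}
query mem[0x13]=0x41, mem[0x03]=0xc3, mem[0x10]=0x41, mem[0x12]=0xdc

MEM[0x13,0x03,0x10,0x12] = 41 c3 41 dc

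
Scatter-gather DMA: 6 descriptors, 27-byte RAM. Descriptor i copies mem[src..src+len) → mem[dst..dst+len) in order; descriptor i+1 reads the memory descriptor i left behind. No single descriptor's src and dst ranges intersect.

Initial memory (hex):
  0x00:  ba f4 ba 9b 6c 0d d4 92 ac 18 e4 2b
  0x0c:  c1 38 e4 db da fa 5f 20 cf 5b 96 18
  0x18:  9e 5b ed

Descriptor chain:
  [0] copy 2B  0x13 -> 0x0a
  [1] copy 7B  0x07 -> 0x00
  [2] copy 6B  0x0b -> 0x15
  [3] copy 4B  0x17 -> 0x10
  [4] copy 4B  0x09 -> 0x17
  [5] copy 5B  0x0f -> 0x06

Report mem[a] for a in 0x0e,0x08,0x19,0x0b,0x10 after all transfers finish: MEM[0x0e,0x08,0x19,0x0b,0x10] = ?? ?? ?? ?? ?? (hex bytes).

[0] 0x13->0x0a len=2 : 20 cf
[1] 0x07->0x00 len=7 : 92 ac 18 20 cf c1 38
[2] 0x0b->0x15 len=6 : cf c1 38 e4 db da
[3] 0x17->0x10 len=4 : 38 e4 db da
[4] 0x09->0x17 len=4 : 18 20 cf c1
[5] 0x0f->0x06 len=5 : db 38 e4 db da
query mem[0x0e]=0xe4, mem[0x08]=0xe4, mem[0x19]=0xcf, mem[0x0b]=0xcf, mem[0x10]=0x38

MEM[0x0e,0x08,0x19,0x0b,0x10] = e4 e4 cf cf 38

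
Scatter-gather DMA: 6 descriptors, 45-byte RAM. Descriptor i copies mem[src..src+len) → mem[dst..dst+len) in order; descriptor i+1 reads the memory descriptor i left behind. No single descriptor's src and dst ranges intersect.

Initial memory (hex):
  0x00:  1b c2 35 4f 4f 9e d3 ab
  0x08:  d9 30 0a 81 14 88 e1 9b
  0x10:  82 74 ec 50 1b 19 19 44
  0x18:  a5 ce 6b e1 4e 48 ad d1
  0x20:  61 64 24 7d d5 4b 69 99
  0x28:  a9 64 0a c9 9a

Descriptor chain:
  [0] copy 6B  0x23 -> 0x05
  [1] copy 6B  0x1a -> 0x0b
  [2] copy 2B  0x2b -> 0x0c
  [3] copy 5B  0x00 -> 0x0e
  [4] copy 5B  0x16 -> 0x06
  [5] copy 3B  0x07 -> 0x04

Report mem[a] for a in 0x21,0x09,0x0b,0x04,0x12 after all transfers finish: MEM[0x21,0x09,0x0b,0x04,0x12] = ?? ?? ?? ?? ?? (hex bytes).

MEM[0x21,0x09,0x0b,0x04,0x12] = 64 ce 6b 44 4f

#0 dst[0x05+6] := {0x7d,0xd5,0x4b,0x69,0x99,0xa9}
#1 dst[0x0b+6] := {0x6b,0xe1,0x4e,0x48,0xad,0xd1}
#2 dst[0x0c+2] := {0xc9,0x9a}
#3 dst[0x0e+5] := {0x1b,0xc2,0x35,0x4f,0x4f}
#4 dst[0x06+5] := {0x19,0x44,0xa5,0xce,0x6b}
#5 dst[0x04+3] := {0x44,0xa5,0xce}
query mem[0x21]=0x64, mem[0x09]=0xce, mem[0x0b]=0x6b, mem[0x04]=0x44, mem[0x12]=0x4f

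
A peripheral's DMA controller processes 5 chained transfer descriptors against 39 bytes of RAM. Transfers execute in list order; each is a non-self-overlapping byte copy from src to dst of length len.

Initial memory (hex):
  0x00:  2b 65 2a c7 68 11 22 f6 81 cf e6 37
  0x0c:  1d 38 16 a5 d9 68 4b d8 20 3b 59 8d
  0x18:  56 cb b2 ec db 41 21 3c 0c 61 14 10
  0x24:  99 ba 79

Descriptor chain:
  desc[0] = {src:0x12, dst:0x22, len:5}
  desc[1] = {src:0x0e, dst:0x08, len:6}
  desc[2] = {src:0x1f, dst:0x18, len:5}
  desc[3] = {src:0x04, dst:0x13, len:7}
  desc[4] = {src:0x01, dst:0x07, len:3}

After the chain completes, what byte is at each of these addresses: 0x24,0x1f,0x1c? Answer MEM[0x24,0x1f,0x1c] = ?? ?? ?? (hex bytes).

  after D0: wrote 5B at 0x22 = 4bd8203b59
  after D1: wrote 6B at 0x08 = 16a5d9684bd8
  after D2: wrote 5B at 0x18 = 3c0c614bd8
  after D3: wrote 7B at 0x13 = 681122f616a5d9
  after D4: wrote 3B at 0x07 = 652ac7
query mem[0x24]=0x20, mem[0x1f]=0x3c, mem[0x1c]=0xd8

MEM[0x24,0x1f,0x1c] = 20 3c d8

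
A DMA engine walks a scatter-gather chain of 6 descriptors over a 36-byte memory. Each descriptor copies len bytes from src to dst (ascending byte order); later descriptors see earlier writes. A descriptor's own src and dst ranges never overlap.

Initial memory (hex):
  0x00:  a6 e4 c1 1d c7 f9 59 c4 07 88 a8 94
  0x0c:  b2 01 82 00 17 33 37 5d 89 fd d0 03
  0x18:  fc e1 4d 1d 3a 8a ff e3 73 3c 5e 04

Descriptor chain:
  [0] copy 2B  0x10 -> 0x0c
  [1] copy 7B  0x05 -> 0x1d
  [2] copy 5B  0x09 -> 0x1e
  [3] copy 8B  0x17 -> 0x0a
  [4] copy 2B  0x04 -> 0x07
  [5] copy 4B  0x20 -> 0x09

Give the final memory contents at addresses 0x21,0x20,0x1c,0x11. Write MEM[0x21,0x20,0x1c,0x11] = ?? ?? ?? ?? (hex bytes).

[0] 0x10->0x0c len=2 : 17 33
[1] 0x05->0x1d len=7 : f9 59 c4 07 88 a8 94
[2] 0x09->0x1e len=5 : 88 a8 94 17 33
[3] 0x17->0x0a len=8 : 03 fc e1 4d 1d 3a f9 88
[4] 0x04->0x07 len=2 : c7 f9
[5] 0x20->0x09 len=4 : 94 17 33 94
query mem[0x21]=0x17, mem[0x20]=0x94, mem[0x1c]=0x3a, mem[0x11]=0x88

MEM[0x21,0x20,0x1c,0x11] = 17 94 3a 88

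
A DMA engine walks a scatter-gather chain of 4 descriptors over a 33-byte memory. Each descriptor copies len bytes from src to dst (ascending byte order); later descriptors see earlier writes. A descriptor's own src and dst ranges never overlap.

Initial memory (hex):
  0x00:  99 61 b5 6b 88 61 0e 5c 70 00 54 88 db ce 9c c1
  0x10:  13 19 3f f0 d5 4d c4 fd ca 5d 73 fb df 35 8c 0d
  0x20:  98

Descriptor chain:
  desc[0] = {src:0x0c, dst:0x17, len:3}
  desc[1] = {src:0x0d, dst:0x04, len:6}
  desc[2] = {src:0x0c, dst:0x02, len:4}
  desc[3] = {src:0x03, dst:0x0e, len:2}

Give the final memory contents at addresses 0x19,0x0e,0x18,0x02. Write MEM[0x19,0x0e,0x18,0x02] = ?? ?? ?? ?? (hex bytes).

  after D0: wrote 3B at 0x17 = dbce9c
  after D1: wrote 6B at 0x04 = ce9cc113193f
  after D2: wrote 4B at 0x02 = dbce9cc1
  after D3: wrote 2B at 0x0e = ce9c
query mem[0x19]=0x9c, mem[0x0e]=0xce, mem[0x18]=0xce, mem[0x02]=0xdb

MEM[0x19,0x0e,0x18,0x02] = 9c ce ce db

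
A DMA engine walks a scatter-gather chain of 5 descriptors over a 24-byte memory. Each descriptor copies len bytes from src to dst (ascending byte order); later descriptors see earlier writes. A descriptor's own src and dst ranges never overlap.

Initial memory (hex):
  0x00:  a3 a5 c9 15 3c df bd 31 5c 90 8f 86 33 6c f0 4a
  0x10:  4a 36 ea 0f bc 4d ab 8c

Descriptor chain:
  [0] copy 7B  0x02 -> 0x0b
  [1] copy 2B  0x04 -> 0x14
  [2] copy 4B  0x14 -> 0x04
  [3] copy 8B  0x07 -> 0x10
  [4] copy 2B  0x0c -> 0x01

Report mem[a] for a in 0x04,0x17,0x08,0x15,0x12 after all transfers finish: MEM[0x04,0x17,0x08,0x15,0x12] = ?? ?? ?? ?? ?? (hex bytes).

#0 dst[0x0b+7] := {0xc9,0x15,0x3c,0xdf,0xbd,0x31,0x5c}
#1 dst[0x14+2] := {0x3c,0xdf}
#2 dst[0x04+4] := {0x3c,0xdf,0xab,0x8c}
#3 dst[0x10+8] := {0x8c,0x5c,0x90,0x8f,0xc9,0x15,0x3c,0xdf}
#4 dst[0x01+2] := {0x15,0x3c}
query mem[0x04]=0x3c, mem[0x17]=0xdf, mem[0x08]=0x5c, mem[0x15]=0x15, mem[0x12]=0x90

MEM[0x04,0x17,0x08,0x15,0x12] = 3c df 5c 15 90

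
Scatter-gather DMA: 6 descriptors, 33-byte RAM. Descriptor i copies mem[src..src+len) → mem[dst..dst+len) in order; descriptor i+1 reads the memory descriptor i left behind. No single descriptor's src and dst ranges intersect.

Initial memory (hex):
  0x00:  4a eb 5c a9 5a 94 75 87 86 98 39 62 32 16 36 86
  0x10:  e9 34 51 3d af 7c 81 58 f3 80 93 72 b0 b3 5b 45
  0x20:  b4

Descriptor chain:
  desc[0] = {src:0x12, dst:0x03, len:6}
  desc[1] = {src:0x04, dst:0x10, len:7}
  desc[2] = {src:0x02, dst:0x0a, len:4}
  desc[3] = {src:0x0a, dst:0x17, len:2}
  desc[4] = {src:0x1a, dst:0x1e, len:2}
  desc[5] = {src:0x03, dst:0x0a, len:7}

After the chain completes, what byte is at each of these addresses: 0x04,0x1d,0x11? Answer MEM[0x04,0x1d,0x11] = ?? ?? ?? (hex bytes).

[0] 0x12->0x03 len=6 : 51 3d af 7c 81 58
[1] 0x04->0x10 len=7 : 3d af 7c 81 58 98 39
[2] 0x02->0x0a len=4 : 5c 51 3d af
[3] 0x0a->0x17 len=2 : 5c 51
[4] 0x1a->0x1e len=2 : 93 72
[5] 0x03->0x0a len=7 : 51 3d af 7c 81 58 98
query mem[0x04]=0x3d, mem[0x1d]=0xb3, mem[0x11]=0xaf

MEM[0x04,0x1d,0x11] = 3d b3 af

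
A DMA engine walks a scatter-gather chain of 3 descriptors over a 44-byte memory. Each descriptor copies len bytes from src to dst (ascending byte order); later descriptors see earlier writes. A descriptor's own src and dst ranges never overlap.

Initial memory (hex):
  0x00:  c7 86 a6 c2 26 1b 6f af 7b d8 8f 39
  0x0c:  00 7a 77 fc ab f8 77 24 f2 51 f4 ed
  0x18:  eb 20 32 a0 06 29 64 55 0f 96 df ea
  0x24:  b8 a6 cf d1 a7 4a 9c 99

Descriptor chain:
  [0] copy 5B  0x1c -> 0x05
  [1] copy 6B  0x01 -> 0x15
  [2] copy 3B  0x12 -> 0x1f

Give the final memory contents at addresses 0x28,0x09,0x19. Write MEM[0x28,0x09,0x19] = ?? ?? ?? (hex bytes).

MEM[0x28,0x09,0x19] = a7 0f 06

[0] 0x1c->0x05 len=5 : 06 29 64 55 0f
[1] 0x01->0x15 len=6 : 86 a6 c2 26 06 29
[2] 0x12->0x1f len=3 : 77 24 f2
query mem[0x28]=0xa7, mem[0x09]=0x0f, mem[0x19]=0x06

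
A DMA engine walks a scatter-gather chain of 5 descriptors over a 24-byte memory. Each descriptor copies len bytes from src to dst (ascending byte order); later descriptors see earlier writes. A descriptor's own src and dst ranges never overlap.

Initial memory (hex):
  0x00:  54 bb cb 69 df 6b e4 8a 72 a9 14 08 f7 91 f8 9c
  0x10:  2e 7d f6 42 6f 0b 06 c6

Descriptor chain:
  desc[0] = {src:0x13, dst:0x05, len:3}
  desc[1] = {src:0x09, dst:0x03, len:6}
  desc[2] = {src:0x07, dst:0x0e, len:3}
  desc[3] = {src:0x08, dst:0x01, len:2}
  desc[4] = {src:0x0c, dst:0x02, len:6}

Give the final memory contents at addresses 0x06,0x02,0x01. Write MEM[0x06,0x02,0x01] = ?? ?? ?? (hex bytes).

[0] 0x13->0x05 len=3 : 42 6f 0b
[1] 0x09->0x03 len=6 : a9 14 08 f7 91 f8
[2] 0x07->0x0e len=3 : 91 f8 a9
[3] 0x08->0x01 len=2 : f8 a9
[4] 0x0c->0x02 len=6 : f7 91 91 f8 a9 7d
query mem[0x06]=0xa9, mem[0x02]=0xf7, mem[0x01]=0xf8

MEM[0x06,0x02,0x01] = a9 f7 f8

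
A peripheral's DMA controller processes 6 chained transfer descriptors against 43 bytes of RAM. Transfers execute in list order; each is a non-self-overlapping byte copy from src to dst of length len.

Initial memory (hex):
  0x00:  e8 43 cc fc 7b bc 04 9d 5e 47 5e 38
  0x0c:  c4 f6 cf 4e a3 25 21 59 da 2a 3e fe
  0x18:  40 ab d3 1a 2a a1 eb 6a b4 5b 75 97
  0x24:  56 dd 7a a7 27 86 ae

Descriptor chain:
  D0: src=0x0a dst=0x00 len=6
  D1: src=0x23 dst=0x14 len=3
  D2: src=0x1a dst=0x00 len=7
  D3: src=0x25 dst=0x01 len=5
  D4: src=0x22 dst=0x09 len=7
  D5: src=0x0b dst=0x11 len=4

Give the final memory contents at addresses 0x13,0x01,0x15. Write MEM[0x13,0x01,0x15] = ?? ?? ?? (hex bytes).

[0] 0x0a->0x00 len=6 : 5e 38 c4 f6 cf 4e
[1] 0x23->0x14 len=3 : 97 56 dd
[2] 0x1a->0x00 len=7 : d3 1a 2a a1 eb 6a b4
[3] 0x25->0x01 len=5 : dd 7a a7 27 86
[4] 0x22->0x09 len=7 : 75 97 56 dd 7a a7 27
[5] 0x0b->0x11 len=4 : 56 dd 7a a7
query mem[0x13]=0x7a, mem[0x01]=0xdd, mem[0x15]=0x56

MEM[0x13,0x01,0x15] = 7a dd 56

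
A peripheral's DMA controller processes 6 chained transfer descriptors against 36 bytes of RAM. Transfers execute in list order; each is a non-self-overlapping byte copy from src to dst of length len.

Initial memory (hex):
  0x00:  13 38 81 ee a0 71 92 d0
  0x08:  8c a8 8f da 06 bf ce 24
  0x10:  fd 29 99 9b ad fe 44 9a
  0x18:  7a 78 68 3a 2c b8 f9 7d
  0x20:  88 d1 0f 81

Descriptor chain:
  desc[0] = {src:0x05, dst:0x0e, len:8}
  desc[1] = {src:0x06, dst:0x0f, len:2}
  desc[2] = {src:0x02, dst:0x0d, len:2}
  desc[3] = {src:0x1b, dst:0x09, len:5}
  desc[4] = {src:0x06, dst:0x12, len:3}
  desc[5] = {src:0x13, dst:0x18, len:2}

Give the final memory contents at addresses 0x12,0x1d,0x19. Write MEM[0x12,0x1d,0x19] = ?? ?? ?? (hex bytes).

#0 dst[0x0e+8] := {0x71,0x92,0xd0,0x8c,0xa8,0x8f,0xda,0x06}
#1 dst[0x0f+2] := {0x92,0xd0}
#2 dst[0x0d+2] := {0x81,0xee}
#3 dst[0x09+5] := {0x3a,0x2c,0xb8,0xf9,0x7d}
#4 dst[0x12+3] := {0x92,0xd0,0x8c}
#5 dst[0x18+2] := {0xd0,0x8c}
query mem[0x12]=0x92, mem[0x1d]=0xb8, mem[0x19]=0x8c

MEM[0x12,0x1d,0x19] = 92 b8 8c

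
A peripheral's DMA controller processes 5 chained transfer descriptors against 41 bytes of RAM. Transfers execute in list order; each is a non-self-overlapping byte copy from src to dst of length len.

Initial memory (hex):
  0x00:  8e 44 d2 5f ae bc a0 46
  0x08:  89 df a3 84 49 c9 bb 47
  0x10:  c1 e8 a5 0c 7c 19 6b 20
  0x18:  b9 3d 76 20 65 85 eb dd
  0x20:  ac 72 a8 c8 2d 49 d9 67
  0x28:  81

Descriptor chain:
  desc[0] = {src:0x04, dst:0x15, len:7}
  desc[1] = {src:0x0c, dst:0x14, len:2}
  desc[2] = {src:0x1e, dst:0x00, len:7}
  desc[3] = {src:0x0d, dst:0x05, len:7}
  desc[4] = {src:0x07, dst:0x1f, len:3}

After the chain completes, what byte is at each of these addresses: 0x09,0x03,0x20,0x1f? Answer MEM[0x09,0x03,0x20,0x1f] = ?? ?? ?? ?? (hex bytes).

  after D0: wrote 7B at 0x15 = aebca04689dfa3
  after D1: wrote 2B at 0x14 = 49c9
  after D2: wrote 7B at 0x00 = ebddac72a8c82d
  after D3: wrote 7B at 0x05 = c9bb47c1e8a50c
  after D4: wrote 3B at 0x1f = 47c1e8
query mem[0x09]=0xe8, mem[0x03]=0x72, mem[0x20]=0xc1, mem[0x1f]=0x47

MEM[0x09,0x03,0x20,0x1f] = e8 72 c1 47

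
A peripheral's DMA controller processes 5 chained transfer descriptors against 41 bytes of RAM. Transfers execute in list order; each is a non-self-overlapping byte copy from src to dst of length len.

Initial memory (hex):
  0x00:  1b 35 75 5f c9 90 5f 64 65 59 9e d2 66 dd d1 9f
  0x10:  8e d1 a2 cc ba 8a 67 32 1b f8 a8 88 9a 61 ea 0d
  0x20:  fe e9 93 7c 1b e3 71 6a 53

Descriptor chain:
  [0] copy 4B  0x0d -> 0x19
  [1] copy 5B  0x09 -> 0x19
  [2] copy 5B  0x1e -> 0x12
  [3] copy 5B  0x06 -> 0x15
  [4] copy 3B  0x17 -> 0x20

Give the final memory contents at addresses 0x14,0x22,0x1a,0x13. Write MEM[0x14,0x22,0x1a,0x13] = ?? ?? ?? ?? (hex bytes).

[0] 0x0d->0x19 len=4 : dd d1 9f 8e
[1] 0x09->0x19 len=5 : 59 9e d2 66 dd
[2] 0x1e->0x12 len=5 : ea 0d fe e9 93
[3] 0x06->0x15 len=5 : 5f 64 65 59 9e
[4] 0x17->0x20 len=3 : 65 59 9e
query mem[0x14]=0xfe, mem[0x22]=0x9e, mem[0x1a]=0x9e, mem[0x13]=0x0d

MEM[0x14,0x22,0x1a,0x13] = fe 9e 9e 0d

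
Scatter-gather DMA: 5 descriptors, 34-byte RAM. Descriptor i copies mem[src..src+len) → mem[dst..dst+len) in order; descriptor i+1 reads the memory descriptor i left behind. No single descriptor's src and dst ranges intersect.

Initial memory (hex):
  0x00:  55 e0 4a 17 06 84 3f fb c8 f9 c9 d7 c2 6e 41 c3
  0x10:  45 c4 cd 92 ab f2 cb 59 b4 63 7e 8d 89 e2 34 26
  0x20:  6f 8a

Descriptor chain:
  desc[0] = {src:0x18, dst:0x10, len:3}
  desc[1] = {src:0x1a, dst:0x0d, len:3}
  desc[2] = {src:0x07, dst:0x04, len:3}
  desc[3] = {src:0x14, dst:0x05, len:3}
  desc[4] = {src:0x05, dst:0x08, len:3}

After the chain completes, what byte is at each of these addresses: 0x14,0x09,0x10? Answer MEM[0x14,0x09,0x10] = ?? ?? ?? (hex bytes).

MEM[0x14,0x09,0x10] = ab f2 b4

D0: mem[0x10..0x12] <- [b4 63 7e]
D1: mem[0x0d..0x0f] <- [7e 8d 89]
D2: mem[0x04..0x06] <- [fb c8 f9]
D3: mem[0x05..0x07] <- [ab f2 cb]
D4: mem[0x08..0x0a] <- [ab f2 cb]
query mem[0x14]=0xab, mem[0x09]=0xf2, mem[0x10]=0xb4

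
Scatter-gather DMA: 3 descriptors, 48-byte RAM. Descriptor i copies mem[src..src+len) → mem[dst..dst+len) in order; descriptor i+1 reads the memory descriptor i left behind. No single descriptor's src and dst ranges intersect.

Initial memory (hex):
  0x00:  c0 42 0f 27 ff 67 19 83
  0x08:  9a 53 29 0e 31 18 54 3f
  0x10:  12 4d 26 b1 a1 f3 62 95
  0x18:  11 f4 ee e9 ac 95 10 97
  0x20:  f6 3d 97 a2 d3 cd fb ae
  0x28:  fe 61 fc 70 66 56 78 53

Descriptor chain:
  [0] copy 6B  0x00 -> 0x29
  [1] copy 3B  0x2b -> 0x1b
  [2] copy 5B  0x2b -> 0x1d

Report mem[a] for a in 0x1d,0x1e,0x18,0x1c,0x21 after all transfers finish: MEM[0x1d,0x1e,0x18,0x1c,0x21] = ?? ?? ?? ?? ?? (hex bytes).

MEM[0x1d,0x1e,0x18,0x1c,0x21] = 0f 27 11 27 53

  after D0: wrote 6B at 0x29 = c0420f27ff67
  after D1: wrote 3B at 0x1b = 0f27ff
  after D2: wrote 5B at 0x1d = 0f27ff6753
query mem[0x1d]=0x0f, mem[0x1e]=0x27, mem[0x18]=0x11, mem[0x1c]=0x27, mem[0x21]=0x53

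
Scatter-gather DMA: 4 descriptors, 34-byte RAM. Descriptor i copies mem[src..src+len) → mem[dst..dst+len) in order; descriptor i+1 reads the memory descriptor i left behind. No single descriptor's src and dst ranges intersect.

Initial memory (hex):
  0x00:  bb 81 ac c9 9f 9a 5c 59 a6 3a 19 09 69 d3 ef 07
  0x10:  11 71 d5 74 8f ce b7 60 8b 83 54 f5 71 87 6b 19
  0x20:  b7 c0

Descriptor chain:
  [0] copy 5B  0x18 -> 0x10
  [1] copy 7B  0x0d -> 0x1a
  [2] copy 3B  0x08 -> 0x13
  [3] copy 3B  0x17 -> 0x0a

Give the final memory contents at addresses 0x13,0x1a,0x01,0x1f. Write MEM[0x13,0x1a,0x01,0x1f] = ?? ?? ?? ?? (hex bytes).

MEM[0x13,0x1a,0x01,0x1f] = a6 d3 81 54

  after D0: wrote 5B at 0x10 = 8b8354f571
  after D1: wrote 7B at 0x1a = d3ef078b8354f5
  after D2: wrote 3B at 0x13 = a63a19
  after D3: wrote 3B at 0x0a = 608b83
query mem[0x13]=0xa6, mem[0x1a]=0xd3, mem[0x01]=0x81, mem[0x1f]=0x54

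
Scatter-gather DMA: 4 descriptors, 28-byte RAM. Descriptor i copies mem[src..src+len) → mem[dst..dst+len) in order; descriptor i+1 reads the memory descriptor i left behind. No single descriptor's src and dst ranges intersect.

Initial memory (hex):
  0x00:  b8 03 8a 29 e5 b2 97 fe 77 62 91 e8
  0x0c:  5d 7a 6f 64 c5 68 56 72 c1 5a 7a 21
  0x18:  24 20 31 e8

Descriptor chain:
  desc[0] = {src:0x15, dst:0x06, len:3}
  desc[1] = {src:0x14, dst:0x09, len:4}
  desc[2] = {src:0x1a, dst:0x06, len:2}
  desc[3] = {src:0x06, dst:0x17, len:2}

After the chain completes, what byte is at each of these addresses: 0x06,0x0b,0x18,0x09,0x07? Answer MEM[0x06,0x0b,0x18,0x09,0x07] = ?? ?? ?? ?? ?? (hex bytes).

  after D0: wrote 3B at 0x06 = 5a7a21
  after D1: wrote 4B at 0x09 = c15a7a21
  after D2: wrote 2B at 0x06 = 31e8
  after D3: wrote 2B at 0x17 = 31e8
query mem[0x06]=0x31, mem[0x0b]=0x7a, mem[0x18]=0xe8, mem[0x09]=0xc1, mem[0x07]=0xe8

MEM[0x06,0x0b,0x18,0x09,0x07] = 31 7a e8 c1 e8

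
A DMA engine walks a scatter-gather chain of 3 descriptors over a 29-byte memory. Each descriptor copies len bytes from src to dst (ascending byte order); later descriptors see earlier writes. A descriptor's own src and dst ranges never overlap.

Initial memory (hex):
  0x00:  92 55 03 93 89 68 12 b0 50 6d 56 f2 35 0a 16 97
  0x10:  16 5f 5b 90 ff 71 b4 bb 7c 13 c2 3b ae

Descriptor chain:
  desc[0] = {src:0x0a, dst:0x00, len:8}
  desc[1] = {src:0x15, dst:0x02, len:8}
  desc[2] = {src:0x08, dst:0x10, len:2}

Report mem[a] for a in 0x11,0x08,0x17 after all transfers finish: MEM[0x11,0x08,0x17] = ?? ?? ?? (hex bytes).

D0: mem[0x00..0x07] <- [56 f2 35 0a 16 97 16 5f]
D1: mem[0x02..0x09] <- [71 b4 bb 7c 13 c2 3b ae]
D2: mem[0x10..0x11] <- [3b ae]
query mem[0x11]=0xae, mem[0x08]=0x3b, mem[0x17]=0xbb

MEM[0x11,0x08,0x17] = ae 3b bb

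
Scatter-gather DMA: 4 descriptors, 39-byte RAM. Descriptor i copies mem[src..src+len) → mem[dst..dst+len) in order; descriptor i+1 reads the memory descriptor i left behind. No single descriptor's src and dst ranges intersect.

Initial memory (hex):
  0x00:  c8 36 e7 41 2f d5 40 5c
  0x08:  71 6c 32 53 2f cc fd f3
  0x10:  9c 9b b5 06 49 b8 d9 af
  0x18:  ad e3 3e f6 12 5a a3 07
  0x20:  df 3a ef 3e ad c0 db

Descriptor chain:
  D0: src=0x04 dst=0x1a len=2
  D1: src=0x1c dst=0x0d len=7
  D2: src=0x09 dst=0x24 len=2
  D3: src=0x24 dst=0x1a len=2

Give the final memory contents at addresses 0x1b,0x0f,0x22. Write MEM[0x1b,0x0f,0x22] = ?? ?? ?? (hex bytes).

[0] 0x04->0x1a len=2 : 2f d5
[1] 0x1c->0x0d len=7 : 12 5a a3 07 df 3a ef
[2] 0x09->0x24 len=2 : 6c 32
[3] 0x24->0x1a len=2 : 6c 32
query mem[0x1b]=0x32, mem[0x0f]=0xa3, mem[0x22]=0xef

MEM[0x1b,0x0f,0x22] = 32 a3 ef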